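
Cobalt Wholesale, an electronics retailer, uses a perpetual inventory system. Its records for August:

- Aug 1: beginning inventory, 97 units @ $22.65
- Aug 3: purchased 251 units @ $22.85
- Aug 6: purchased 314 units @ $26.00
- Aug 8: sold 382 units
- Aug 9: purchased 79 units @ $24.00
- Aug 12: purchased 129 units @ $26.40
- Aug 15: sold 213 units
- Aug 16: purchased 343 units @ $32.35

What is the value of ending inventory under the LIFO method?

Ending inventory = $17,360.40

Aug 8, 382 sold [LIFO — newest first]: 314 @ $26.00 + 68 @ $22.85 = $9,717.80
Aug 15, 213 sold [LIFO — newest first]: 129 @ $26.40 + 79 @ $24.00 + 5 @ $22.85 = $5,415.85
Total COGS = $9,717.80 + $5,415.85 = $15,133.65
Ending inventory: 97 @ $22.65 + 178 @ $22.85 + 343 @ $32.35 = $17,360.40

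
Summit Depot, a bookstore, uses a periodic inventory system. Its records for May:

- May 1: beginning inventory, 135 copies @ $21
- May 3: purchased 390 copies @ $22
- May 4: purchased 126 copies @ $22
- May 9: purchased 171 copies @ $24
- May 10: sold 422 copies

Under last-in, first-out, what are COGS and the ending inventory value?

COGS = $9,626; ending inventory = $8,665

May 10, 422 sold [LIFO — newest first]: 171 @ $24 + 126 @ $22 + 125 @ $22 = $9,626
Ending inventory: 135 @ $21 + 265 @ $22 = $8,665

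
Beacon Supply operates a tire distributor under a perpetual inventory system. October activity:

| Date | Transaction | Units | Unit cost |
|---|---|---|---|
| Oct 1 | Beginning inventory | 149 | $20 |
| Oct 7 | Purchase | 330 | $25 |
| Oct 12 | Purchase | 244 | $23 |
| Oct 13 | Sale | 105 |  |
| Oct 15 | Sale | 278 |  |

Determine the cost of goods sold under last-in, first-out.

COGS = $9,087

Oct 13, 105 sold [LIFO — newest first]: 105 @ $23 = $2,415
Oct 15, 278 sold [LIFO — newest first]: 139 @ $23 + 139 @ $25 = $6,672
Total COGS = $2,415 + $6,672 = $9,087
Ending inventory: 149 @ $20 + 191 @ $25 = $7,755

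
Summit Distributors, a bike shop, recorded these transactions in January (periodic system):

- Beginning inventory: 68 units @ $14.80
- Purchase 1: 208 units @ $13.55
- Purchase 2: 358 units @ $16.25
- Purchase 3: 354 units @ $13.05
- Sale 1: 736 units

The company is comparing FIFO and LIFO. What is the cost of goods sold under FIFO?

FIFO COGS: 68 @ $14.80 + 208 @ $13.55 + 358 @ $16.25 + 102 @ $13.05 = $10,973.40
LIFO COGS: 354 @ $13.05 + 358 @ $16.25 + 24 @ $13.55 = $10,762.40

COGS = $10,973.40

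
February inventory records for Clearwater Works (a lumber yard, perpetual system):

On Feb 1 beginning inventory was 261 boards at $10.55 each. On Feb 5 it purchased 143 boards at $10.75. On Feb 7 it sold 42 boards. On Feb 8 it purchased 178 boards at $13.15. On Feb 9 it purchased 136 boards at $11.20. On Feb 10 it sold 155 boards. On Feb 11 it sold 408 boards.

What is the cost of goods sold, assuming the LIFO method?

COGS = $6,962.55

Feb 7, 42 sold [LIFO — newest first]: 42 @ $10.75 = $451.50
Feb 10, 155 sold [LIFO — newest first]: 136 @ $11.20 + 19 @ $13.15 = $1,773.05
Feb 11, 408 sold [LIFO — newest first]: 159 @ $13.15 + 101 @ $10.75 + 148 @ $10.55 = $4,738.00
Total COGS = $451.50 + $1,773.05 + $4,738.00 = $6,962.55
Ending inventory: 113 @ $10.55 = $1,192.15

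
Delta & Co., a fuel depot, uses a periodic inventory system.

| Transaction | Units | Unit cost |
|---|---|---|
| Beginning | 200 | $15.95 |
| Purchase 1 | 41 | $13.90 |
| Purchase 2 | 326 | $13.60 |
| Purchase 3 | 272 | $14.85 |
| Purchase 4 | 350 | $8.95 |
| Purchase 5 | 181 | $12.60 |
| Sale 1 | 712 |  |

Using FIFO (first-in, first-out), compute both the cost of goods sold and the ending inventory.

Sale 1 (712) [FIFO — oldest first]: 200 @ $15.95 + 41 @ $13.90 + 326 @ $13.60 + 145 @ $14.85 = $10,346.75
Ending inventory: 127 @ $14.85 + 350 @ $8.95 + 181 @ $12.60 = $7,299.05
Check: goods available $17,645.80 = COGS $10,346.75 + ending $7,299.05

COGS = $10,346.75; ending inventory = $7,299.05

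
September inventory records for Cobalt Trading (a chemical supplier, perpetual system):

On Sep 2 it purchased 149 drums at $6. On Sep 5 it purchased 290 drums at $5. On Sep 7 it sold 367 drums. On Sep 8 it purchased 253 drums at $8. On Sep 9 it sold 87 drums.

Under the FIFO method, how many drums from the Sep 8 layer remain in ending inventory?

Sep 7, 367 sold [FIFO — oldest first]: 149 @ $6 + 218 @ $5 = $1,984
Sep 9, 87 sold [FIFO — oldest first]: 72 @ $5 + 15 @ $8 = $480
Total COGS = $1,984 + $480 = $2,464
Ending inventory: 238 @ $8 = $1,904
Check: goods available $4,368 = COGS $2,464 + ending $1,904

238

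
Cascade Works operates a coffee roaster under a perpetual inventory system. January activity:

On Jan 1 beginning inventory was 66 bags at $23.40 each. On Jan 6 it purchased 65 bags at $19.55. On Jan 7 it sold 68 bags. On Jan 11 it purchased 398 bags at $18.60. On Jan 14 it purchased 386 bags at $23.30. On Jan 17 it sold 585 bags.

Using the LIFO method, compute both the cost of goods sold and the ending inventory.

COGS = $14,036.15; ending inventory = $5,175.60

Jan 7, 68 sold [LIFO — newest first]: 65 @ $19.55 + 3 @ $23.40 = $1,340.95
Jan 17, 585 sold [LIFO — newest first]: 386 @ $23.30 + 199 @ $18.60 = $12,695.20
Total COGS = $1,340.95 + $12,695.20 = $14,036.15
Ending inventory: 63 @ $23.40 + 199 @ $18.60 = $5,175.60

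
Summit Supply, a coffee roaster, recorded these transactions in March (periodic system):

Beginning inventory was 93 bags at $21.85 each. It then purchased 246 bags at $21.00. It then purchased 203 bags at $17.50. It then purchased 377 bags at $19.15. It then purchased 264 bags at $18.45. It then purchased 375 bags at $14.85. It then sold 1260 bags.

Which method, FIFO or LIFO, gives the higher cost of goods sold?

FIFO COGS: 93 @ $21.85 + 246 @ $21.00 + 203 @ $17.50 + 377 @ $19.15 + 264 @ $18.45 + 77 @ $14.85 = $23,984.35
LIFO COGS: 375 @ $14.85 + 264 @ $18.45 + 377 @ $19.15 + 203 @ $17.50 + 41 @ $21.00 = $22,072.60

FIFO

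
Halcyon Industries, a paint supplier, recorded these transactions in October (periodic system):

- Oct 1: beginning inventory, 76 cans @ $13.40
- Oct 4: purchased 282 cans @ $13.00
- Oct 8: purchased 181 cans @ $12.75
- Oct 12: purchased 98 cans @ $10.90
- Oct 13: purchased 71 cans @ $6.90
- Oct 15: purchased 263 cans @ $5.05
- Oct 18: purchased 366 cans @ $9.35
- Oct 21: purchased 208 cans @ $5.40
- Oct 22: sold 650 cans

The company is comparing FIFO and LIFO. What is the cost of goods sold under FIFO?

COGS = $8,150.05

FIFO COGS: 76 @ $13.40 + 282 @ $13.00 + 181 @ $12.75 + 98 @ $10.90 + 13 @ $6.90 = $8,150.05
LIFO COGS: 208 @ $5.40 + 366 @ $9.35 + 76 @ $5.05 = $4,929.10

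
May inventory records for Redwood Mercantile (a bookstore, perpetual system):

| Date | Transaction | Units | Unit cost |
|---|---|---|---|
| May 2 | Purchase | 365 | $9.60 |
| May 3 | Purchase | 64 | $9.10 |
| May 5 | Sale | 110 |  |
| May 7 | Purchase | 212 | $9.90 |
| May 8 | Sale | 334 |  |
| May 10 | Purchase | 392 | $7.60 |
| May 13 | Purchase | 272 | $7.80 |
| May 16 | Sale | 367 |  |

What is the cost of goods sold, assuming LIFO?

May 5, 110 sold [LIFO — newest first]: 64 @ $9.10 + 46 @ $9.60 = $1,024.00
May 8, 334 sold [LIFO — newest first]: 212 @ $9.90 + 122 @ $9.60 = $3,270.00
May 16, 367 sold [LIFO — newest first]: 272 @ $7.80 + 95 @ $7.60 = $2,843.60
Total COGS = $1,024.00 + $3,270.00 + $2,843.60 = $7,137.60
Ending inventory: 197 @ $9.60 + 297 @ $7.60 = $4,148.40

COGS = $7,137.60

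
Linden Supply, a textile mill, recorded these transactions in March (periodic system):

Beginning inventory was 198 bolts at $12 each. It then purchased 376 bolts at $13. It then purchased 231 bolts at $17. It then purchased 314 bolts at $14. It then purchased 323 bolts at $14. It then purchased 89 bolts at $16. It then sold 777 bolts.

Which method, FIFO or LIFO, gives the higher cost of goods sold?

FIFO COGS: 198 @ $12 + 376 @ $13 + 203 @ $17 = $10,715
LIFO COGS: 89 @ $16 + 323 @ $14 + 314 @ $14 + 51 @ $17 = $11,209

LIFO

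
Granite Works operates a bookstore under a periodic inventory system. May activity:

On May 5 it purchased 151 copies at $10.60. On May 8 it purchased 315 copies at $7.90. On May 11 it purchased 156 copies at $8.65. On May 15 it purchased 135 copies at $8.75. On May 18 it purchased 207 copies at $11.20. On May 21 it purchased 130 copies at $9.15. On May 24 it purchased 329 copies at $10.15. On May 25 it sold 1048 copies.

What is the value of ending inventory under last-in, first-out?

Ending inventory = $3,370.20

May 25, 1048 sold [LIFO — newest first]: 329 @ $10.15 + 130 @ $9.15 + 207 @ $11.20 + 135 @ $8.75 + 156 @ $8.65 + 91 @ $7.90 = $10,096.80
Ending inventory: 151 @ $10.60 + 224 @ $7.90 = $3,370.20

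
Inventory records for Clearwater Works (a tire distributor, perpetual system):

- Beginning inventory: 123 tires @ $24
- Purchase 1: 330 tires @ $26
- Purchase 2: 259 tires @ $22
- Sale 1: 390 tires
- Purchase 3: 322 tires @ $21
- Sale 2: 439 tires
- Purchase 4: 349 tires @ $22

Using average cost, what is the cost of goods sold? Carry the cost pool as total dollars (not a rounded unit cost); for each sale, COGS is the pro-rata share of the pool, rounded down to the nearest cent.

COGS = $19,359.05

After Beginning: 123 on hand, pool $2,952.00 (≈ $24.0000 each)
After Purchase 1: 453 on hand, pool $11,532.00 (≈ $25.4570 each)
After Purchase 2: 712 on hand, pool $17,230.00 (≈ $24.1994 each)
Sale 1, sell 390: 390/712 × $17,230.00 → $9,437.78
After Purchase 3: 644 on hand, pool $14,554.22 (≈ $22.5997 each)
Sale 2, sell 439: 439/644 × $14,554.22 → $9,921.27
After Purchase 4: 554 on hand, pool $12,310.95 (≈ $22.2219 each)
Total COGS = $9,437.78 + $9,921.27 = $19,359.05
Ending inventory (cost pool remaining) = $12,310.95
Check: goods available $31,670.00 = COGS $19,359.05 + ending $12,310.95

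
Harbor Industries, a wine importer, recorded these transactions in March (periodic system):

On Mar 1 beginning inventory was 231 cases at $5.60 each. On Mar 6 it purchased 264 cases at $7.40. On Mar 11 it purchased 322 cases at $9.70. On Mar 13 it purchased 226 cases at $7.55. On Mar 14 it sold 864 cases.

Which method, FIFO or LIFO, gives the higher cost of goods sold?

FIFO COGS: 231 @ $5.60 + 264 @ $7.40 + 322 @ $9.70 + 47 @ $7.55 = $6,725.45
LIFO COGS: 226 @ $7.55 + 322 @ $9.70 + 264 @ $7.40 + 52 @ $5.60 = $7,074.50

LIFO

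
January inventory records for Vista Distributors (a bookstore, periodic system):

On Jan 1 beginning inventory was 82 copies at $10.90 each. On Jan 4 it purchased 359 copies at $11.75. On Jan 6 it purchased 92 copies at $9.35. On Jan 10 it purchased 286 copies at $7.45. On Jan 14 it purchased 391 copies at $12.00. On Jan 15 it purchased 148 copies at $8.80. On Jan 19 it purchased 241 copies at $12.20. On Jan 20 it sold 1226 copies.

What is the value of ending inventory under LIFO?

Jan 20, 1226 sold [LIFO — newest first]: 241 @ $12.20 + 148 @ $8.80 + 391 @ $12.00 + 286 @ $7.45 + 92 @ $9.35 + 68 @ $11.75 = $12,724.50
Ending inventory: 82 @ $10.90 + 291 @ $11.75 = $4,313.05

Ending inventory = $4,313.05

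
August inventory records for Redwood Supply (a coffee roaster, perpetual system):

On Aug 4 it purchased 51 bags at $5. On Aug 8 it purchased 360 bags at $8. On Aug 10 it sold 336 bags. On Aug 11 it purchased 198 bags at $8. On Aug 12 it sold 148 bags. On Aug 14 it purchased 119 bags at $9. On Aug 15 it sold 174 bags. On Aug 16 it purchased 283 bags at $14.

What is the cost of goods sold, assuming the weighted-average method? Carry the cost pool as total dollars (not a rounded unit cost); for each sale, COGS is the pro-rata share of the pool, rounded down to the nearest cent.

COGS = $5,199.52

After Aug 4: 51 on hand, pool $255.00 (≈ $5.0000 each)
After Aug 8: 411 on hand, pool $3,135.00 (≈ $7.6277 each)
Aug 10, sell 336: 336/411 × $3,135.00 → $2,562.91
After Aug 11: 273 on hand, pool $2,156.09 (≈ $7.8978 each)
Aug 12, sell 148: 148/273 × $2,156.09 → $1,168.86
After Aug 14: 244 on hand, pool $2,058.23 (≈ $8.4354 each)
Aug 15, sell 174: 174/244 × $2,058.23 → $1,467.75
After Aug 16: 353 on hand, pool $4,552.48 (≈ $12.8965 each)
Total COGS = $2,562.91 + $1,168.86 + $1,467.75 = $5,199.52
Ending inventory (cost pool remaining) = $4,552.48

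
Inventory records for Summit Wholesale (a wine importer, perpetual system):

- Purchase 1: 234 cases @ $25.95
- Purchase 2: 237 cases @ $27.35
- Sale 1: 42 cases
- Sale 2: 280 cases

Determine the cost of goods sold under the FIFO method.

Sale 1 (42) [FIFO — oldest first]: 42 @ $25.95 = $1,089.90
Sale 2 (280) [FIFO — oldest first]: 192 @ $25.95 + 88 @ $27.35 = $7,389.20
Total COGS = $1,089.90 + $7,389.20 = $8,479.10
Ending inventory: 149 @ $27.35 = $4,075.15
Check: goods available $12,554.25 = COGS $8,479.10 + ending $4,075.15

COGS = $8,479.10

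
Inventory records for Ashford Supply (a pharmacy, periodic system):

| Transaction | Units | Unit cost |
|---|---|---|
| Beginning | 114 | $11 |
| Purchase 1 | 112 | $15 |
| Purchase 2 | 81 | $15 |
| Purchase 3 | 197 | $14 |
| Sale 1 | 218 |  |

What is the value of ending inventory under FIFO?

Sale 1 (218) [FIFO — oldest first]: 114 @ $11 + 104 @ $15 = $2,814
Ending inventory: 8 @ $15 + 81 @ $15 + 197 @ $14 = $4,093

Ending inventory = $4,093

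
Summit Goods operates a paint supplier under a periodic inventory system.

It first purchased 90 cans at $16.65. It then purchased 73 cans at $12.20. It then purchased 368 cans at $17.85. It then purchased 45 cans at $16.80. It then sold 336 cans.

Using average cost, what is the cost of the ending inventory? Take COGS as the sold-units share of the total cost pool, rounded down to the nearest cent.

Sale 1, sell 336: 336/576 × $9,713.90 → $5,666.44
Ending inventory (cost pool remaining) = $4,047.46

Ending inventory = $4,047.46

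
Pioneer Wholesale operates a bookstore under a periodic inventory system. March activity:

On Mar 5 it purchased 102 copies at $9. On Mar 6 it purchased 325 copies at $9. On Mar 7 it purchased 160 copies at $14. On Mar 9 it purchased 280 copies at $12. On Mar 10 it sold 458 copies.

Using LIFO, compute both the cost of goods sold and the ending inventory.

COGS = $5,762; ending inventory = $3,681

Mar 10, 458 sold [LIFO — newest first]: 280 @ $12 + 160 @ $14 + 18 @ $9 = $5,762
Ending inventory: 102 @ $9 + 307 @ $9 = $3,681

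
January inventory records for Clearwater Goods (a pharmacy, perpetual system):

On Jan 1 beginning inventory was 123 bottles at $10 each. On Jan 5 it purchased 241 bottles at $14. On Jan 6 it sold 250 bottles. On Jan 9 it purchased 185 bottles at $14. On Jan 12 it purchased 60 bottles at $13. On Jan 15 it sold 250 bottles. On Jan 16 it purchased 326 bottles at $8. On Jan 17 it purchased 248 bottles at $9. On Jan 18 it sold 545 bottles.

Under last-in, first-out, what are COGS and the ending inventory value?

COGS = $11,492; ending inventory = $1,322

Jan 6, 250 sold [LIFO — newest first]: 241 @ $14 + 9 @ $10 = $3,464
Jan 15, 250 sold [LIFO — newest first]: 60 @ $13 + 185 @ $14 + 5 @ $10 = $3,420
Jan 18, 545 sold [LIFO — newest first]: 248 @ $9 + 297 @ $8 = $4,608
Total COGS = $3,464 + $3,420 + $4,608 = $11,492
Ending inventory: 109 @ $10 + 29 @ $8 = $1,322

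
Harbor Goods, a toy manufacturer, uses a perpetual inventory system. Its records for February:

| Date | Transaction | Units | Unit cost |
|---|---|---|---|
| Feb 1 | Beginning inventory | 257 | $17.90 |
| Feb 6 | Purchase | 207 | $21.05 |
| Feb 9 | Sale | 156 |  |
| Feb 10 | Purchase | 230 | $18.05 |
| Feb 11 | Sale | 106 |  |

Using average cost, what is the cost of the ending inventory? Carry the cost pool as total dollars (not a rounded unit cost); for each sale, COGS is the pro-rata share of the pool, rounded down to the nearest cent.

Ending inventory = $8,108.06

After Feb 1: 257 on hand, pool $4,600.30 (≈ $17.9000 each)
After Feb 6: 464 on hand, pool $8,957.65 (≈ $19.3053 each)
Feb 9, sell 156: 156/464 × $8,957.65 → $3,011.62
After Feb 10: 538 on hand, pool $10,097.53 (≈ $18.7686 each)
Feb 11, sell 106: 106/538 × $10,097.53 → $1,989.47
Total COGS = $3,011.62 + $1,989.47 = $5,001.09
Ending inventory (cost pool remaining) = $8,108.06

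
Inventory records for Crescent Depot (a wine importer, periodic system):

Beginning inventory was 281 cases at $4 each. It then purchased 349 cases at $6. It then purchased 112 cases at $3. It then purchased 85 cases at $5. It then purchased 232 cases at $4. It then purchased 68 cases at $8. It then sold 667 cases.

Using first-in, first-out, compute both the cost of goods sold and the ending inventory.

COGS = $3,329; ending inventory = $2,122

Sale 1 (667) [FIFO — oldest first]: 281 @ $4 + 349 @ $6 + 37 @ $3 = $3,329
Ending inventory: 75 @ $3 + 85 @ $5 + 232 @ $4 + 68 @ $8 = $2,122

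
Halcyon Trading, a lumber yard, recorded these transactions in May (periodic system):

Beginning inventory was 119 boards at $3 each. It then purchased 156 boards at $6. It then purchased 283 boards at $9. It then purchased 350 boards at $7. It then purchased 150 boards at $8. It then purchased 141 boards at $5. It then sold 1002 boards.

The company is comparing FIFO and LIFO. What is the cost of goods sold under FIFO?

FIFO COGS: 119 @ $3 + 156 @ $6 + 283 @ $9 + 350 @ $7 + 94 @ $8 = $7,042
LIFO COGS: 141 @ $5 + 150 @ $8 + 350 @ $7 + 283 @ $9 + 78 @ $6 = $7,370

COGS = $7,042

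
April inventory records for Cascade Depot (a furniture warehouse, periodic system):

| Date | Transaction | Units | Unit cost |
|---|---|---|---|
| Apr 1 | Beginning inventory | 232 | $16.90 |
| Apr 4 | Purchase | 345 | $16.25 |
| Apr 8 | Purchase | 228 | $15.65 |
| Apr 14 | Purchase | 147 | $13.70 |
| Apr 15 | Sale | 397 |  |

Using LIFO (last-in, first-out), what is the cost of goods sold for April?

Apr 15, 397 sold [LIFO — newest first]: 147 @ $13.70 + 228 @ $15.65 + 22 @ $16.25 = $5,939.60
Ending inventory: 232 @ $16.90 + 323 @ $16.25 = $9,169.55
Check: goods available $15,109.15 = COGS $5,939.60 + ending $9,169.55

COGS = $5,939.60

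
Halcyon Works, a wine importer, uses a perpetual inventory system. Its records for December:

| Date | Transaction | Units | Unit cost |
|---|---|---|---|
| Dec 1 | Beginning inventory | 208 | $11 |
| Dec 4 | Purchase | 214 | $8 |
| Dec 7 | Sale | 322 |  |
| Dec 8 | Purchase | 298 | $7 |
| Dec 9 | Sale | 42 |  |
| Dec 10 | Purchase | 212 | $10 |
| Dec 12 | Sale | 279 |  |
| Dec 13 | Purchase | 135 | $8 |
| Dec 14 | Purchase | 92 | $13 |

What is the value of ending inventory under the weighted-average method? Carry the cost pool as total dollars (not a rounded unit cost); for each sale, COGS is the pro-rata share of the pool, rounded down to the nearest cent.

Ending inventory = $4,735.42

After Dec 1: 208 on hand, pool $2,288.00 (≈ $11.0000 each)
After Dec 4: 422 on hand, pool $4,000.00 (≈ $9.4787 each)
Dec 7, sell 322: 322/422 × $4,000.00 → $3,052.13
After Dec 8: 398 on hand, pool $3,033.87 (≈ $7.6228 each)
Dec 9, sell 42: 42/398 × $3,033.87 → $320.15
After Dec 10: 568 on hand, pool $4,833.72 (≈ $8.5101 each)
Dec 12, sell 279: 279/568 × $4,833.72 → $2,374.30
After Dec 13: 424 on hand, pool $3,539.42 (≈ $8.3477 each)
After Dec 14: 516 on hand, pool $4,735.42 (≈ $9.1772 each)
Total COGS = $3,052.13 + $320.15 + $2,374.30 = $5,746.58
Ending inventory (cost pool remaining) = $4,735.42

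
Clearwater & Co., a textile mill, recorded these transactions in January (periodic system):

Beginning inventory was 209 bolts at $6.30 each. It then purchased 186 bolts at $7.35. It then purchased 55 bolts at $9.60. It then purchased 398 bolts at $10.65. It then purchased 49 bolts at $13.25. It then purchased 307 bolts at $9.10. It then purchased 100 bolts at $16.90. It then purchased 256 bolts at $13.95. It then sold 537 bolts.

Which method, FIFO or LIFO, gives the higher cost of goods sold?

FIFO COGS: 209 @ $6.30 + 186 @ $7.35 + 55 @ $9.60 + 87 @ $10.65 = $4,138.35
LIFO COGS: 256 @ $13.95 + 100 @ $16.90 + 181 @ $9.10 = $6,908.30

LIFO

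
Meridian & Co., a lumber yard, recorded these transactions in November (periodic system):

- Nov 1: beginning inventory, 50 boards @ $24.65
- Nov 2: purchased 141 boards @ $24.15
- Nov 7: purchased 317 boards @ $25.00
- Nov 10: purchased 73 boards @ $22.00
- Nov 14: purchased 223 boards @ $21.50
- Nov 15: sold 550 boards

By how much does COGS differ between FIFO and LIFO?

$736.15

FIFO COGS: 50 @ $24.65 + 141 @ $24.15 + 317 @ $25.00 + 42 @ $22.00 = $13,486.65
LIFO COGS: 223 @ $21.50 + 73 @ $22.00 + 254 @ $25.00 = $12,750.50
Difference = |$13,486.65 − $12,750.50| = $736.15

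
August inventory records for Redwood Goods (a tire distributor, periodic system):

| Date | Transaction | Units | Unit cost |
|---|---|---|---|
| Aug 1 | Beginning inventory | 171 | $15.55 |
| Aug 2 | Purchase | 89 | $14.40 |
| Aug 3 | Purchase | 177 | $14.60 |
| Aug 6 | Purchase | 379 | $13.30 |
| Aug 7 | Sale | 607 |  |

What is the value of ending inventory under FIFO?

Aug 7, 607 sold [FIFO — oldest first]: 171 @ $15.55 + 89 @ $14.40 + 177 @ $14.60 + 170 @ $13.30 = $8,785.85
Ending inventory: 209 @ $13.30 = $2,779.70

Ending inventory = $2,779.70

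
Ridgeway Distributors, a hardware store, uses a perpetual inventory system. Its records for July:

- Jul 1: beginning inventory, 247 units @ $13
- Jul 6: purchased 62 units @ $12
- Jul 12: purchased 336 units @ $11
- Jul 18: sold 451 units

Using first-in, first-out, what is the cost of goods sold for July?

COGS = $5,517

Jul 18, 451 sold [FIFO — oldest first]: 247 @ $13 + 62 @ $12 + 142 @ $11 = $5,517
Ending inventory: 194 @ $11 = $2,134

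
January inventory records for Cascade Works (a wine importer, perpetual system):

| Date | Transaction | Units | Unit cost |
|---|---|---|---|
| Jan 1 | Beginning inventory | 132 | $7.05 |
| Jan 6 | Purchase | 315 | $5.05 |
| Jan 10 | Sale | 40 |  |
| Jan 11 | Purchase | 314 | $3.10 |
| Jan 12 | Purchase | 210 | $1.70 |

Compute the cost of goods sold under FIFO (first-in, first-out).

COGS = $282.00

Jan 10, 40 sold [FIFO — oldest first]: 40 @ $7.05 = $282.00
Ending inventory: 92 @ $7.05 + 315 @ $5.05 + 314 @ $3.10 + 210 @ $1.70 = $3,569.75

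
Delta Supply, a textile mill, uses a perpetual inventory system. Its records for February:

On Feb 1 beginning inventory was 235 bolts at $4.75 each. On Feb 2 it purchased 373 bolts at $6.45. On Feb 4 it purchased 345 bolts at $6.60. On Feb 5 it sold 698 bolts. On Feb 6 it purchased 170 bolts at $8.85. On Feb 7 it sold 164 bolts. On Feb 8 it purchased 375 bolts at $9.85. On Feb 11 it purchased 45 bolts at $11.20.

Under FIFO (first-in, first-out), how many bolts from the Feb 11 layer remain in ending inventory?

Feb 5, 698 sold [FIFO — oldest first]: 235 @ $4.75 + 373 @ $6.45 + 90 @ $6.60 = $4,116.10
Feb 7, 164 sold [FIFO — oldest first]: 164 @ $6.60 = $1,082.40
Total COGS = $4,116.10 + $1,082.40 = $5,198.50
Ending inventory: 91 @ $6.60 + 170 @ $8.85 + 375 @ $9.85 + 45 @ $11.20 = $6,302.85

45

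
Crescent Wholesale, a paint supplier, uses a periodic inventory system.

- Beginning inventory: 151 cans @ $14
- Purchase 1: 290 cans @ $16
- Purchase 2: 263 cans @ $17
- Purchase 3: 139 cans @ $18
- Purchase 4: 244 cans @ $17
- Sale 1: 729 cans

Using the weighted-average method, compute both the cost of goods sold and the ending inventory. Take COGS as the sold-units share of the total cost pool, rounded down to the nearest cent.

COGS = $11,987.92; ending inventory = $5,887.08

Sale 1, sell 729: 729/1087 × $17,875.00 → $11,987.92
Ending inventory (cost pool remaining) = $5,887.08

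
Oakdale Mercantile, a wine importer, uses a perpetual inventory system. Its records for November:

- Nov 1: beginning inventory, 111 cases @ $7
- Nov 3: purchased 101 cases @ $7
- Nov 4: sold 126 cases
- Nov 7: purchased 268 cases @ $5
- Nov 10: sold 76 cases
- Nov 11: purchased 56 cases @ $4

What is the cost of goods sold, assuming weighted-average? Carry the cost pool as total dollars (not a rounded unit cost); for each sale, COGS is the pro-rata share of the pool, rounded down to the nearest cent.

After Nov 1: 111 on hand, pool $777.00 (≈ $7.0000 each)
After Nov 3: 212 on hand, pool $1,484.00 (≈ $7.0000 each)
Nov 4, sell 126: 126/212 × $1,484.00 → $882.00
After Nov 7: 354 on hand, pool $1,942.00 (≈ $5.4859 each)
Nov 10, sell 76: 76/354 × $1,942.00 → $416.92
After Nov 11: 334 on hand, pool $1,749.08 (≈ $5.2368 each)
Total COGS = $882.00 + $416.92 = $1,298.92
Ending inventory (cost pool remaining) = $1,749.08
Check: goods available $3,048.00 = COGS $1,298.92 + ending $1,749.08

COGS = $1,298.92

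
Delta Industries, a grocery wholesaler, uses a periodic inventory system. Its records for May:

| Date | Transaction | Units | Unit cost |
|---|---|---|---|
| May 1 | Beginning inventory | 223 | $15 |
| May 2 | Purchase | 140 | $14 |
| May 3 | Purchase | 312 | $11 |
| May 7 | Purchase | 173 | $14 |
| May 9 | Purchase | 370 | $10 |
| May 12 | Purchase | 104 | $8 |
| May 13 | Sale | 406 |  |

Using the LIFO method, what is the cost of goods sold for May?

May 13, 406 sold [LIFO — newest first]: 104 @ $8 + 302 @ $10 = $3,852
Ending inventory: 223 @ $15 + 140 @ $14 + 312 @ $11 + 173 @ $14 + 68 @ $10 = $11,839

COGS = $3,852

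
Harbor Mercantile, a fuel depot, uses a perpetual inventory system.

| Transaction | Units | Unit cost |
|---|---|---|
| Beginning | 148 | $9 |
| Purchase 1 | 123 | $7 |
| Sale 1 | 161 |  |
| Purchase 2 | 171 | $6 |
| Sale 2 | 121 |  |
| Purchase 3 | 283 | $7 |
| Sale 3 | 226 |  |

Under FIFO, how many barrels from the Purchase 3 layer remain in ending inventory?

217

Sale 1 (161) [FIFO — oldest first]: 148 @ $9 + 13 @ $7 = $1,423
Sale 2 (121) [FIFO — oldest first]: 110 @ $7 + 11 @ $6 = $836
Sale 3 (226) [FIFO — oldest first]: 160 @ $6 + 66 @ $7 = $1,422
Total COGS = $1,423 + $836 + $1,422 = $3,681
Ending inventory: 217 @ $7 = $1,519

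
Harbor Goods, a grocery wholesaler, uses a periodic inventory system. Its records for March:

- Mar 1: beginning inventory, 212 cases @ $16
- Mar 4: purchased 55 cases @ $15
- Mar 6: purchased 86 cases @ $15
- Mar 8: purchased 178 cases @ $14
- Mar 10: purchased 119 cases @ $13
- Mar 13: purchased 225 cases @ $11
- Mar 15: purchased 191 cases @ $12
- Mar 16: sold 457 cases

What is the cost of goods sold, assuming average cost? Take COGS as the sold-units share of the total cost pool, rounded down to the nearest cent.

Mar 16, sell 457: 457/1066 × $14,313.00 → $6,136.06
Ending inventory (cost pool remaining) = $8,176.94

COGS = $6,136.06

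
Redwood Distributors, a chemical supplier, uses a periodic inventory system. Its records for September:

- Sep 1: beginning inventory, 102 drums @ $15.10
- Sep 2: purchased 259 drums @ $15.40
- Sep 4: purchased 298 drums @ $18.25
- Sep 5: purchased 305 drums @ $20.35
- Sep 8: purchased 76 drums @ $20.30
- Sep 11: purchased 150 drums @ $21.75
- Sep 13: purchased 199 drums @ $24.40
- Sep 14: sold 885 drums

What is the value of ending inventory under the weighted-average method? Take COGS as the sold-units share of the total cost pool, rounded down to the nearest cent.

Ending inventory = $9,737.09

Sep 14, sell 885: 885/1389 × $26,834.95 → $17,097.86
Ending inventory (cost pool remaining) = $9,737.09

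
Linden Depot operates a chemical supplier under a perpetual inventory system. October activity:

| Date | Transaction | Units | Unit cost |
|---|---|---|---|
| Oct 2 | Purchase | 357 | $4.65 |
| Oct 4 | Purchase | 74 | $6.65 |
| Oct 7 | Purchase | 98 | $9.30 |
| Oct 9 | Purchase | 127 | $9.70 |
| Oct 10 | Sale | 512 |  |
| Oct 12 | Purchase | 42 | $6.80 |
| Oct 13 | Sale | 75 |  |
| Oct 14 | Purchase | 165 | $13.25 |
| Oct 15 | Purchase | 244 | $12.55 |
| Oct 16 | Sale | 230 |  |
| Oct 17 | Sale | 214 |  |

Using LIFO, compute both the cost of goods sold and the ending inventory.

Oct 10, 512 sold [LIFO — newest first]: 127 @ $9.70 + 98 @ $9.30 + 74 @ $6.65 + 213 @ $4.65 = $3,625.85
Oct 13, 75 sold [LIFO — newest first]: 42 @ $6.80 + 33 @ $4.65 = $439.05
Oct 16, 230 sold [LIFO — newest first]: 230 @ $12.55 = $2,886.50
Oct 17, 214 sold [LIFO — newest first]: 14 @ $12.55 + 165 @ $13.25 + 35 @ $4.65 = $2,524.70
Total COGS = $3,625.85 + $439.05 + $2,886.50 + $2,524.70 = $9,476.10
Ending inventory: 76 @ $4.65 = $353.40
Check: goods available $9,829.50 = COGS $9,476.10 + ending $353.40

COGS = $9,476.10; ending inventory = $353.40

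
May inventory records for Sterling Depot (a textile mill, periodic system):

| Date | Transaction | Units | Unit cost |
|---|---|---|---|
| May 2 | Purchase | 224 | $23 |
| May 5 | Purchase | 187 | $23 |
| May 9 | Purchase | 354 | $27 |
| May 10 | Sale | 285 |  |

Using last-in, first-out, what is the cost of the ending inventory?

May 10, 285 sold [LIFO — newest first]: 285 @ $27 = $7,695
Ending inventory: 224 @ $23 + 187 @ $23 + 69 @ $27 = $11,316

Ending inventory = $11,316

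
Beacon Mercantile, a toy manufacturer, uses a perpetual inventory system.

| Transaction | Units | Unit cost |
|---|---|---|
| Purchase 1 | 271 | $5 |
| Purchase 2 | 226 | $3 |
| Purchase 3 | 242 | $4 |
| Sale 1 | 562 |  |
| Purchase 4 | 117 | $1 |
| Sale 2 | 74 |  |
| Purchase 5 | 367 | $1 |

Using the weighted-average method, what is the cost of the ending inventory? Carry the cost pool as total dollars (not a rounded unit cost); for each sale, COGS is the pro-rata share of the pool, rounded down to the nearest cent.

After Purchase 1: 271 on hand, pool $1,355.00 (≈ $5.0000 each)
After Purchase 2: 497 on hand, pool $2,033.00 (≈ $4.0905 each)
After Purchase 3: 739 on hand, pool $3,001.00 (≈ $4.0609 each)
Sale 1, sell 562: 562/739 × $3,001.00 → $2,282.22
After Purchase 4: 294 on hand, pool $835.78 (≈ $2.8428 each)
Sale 2, sell 74: 74/294 × $835.78 → $210.36
After Purchase 5: 587 on hand, pool $992.42 (≈ $1.6907 each)
Total COGS = $2,282.22 + $210.36 = $2,492.58
Ending inventory (cost pool remaining) = $992.42

Ending inventory = $992.42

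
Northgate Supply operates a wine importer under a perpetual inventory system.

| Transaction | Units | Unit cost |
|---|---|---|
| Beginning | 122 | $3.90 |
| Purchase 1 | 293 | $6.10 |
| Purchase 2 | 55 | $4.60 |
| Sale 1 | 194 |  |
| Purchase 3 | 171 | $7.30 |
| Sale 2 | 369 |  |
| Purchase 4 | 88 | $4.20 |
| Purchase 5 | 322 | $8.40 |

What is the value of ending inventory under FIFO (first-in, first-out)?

Sale 1 (194) [FIFO — oldest first]: 122 @ $3.90 + 72 @ $6.10 = $915.00
Sale 2 (369) [FIFO — oldest first]: 221 @ $6.10 + 55 @ $4.60 + 93 @ $7.30 = $2,280.00
Total COGS = $915.00 + $2,280.00 = $3,195.00
Ending inventory: 78 @ $7.30 + 88 @ $4.20 + 322 @ $8.40 = $3,643.80

Ending inventory = $3,643.80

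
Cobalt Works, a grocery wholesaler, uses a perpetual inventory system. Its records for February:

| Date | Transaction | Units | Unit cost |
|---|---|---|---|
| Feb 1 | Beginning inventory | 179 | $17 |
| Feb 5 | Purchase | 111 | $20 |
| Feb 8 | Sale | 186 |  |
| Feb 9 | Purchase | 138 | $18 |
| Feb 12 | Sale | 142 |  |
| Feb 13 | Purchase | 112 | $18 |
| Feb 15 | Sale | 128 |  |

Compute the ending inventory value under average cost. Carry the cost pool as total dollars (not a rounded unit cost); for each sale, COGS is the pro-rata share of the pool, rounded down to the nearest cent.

Ending inventory = $1,514.53

After Feb 1: 179 on hand, pool $3,043.00 (≈ $17.0000 each)
After Feb 5: 290 on hand, pool $5,263.00 (≈ $18.1483 each)
Feb 8, sell 186: 186/290 × $5,263.00 → $3,375.57
After Feb 9: 242 on hand, pool $4,371.43 (≈ $18.0638 each)
Feb 12, sell 142: 142/242 × $4,371.43 → $2,565.05
After Feb 13: 212 on hand, pool $3,822.38 (≈ $18.0301 each)
Feb 15, sell 128: 128/212 × $3,822.38 → $2,307.85
Total COGS = $3,375.57 + $2,565.05 + $2,307.85 = $8,248.47
Ending inventory (cost pool remaining) = $1,514.53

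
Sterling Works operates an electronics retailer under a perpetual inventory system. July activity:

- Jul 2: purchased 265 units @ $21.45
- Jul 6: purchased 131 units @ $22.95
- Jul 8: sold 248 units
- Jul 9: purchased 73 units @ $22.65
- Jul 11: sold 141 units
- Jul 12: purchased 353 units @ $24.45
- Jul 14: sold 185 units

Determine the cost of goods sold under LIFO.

COGS = $13,151.40

Jul 8, 248 sold [LIFO — newest first]: 131 @ $22.95 + 117 @ $21.45 = $5,516.10
Jul 11, 141 sold [LIFO — newest first]: 73 @ $22.65 + 68 @ $21.45 = $3,112.05
Jul 14, 185 sold [LIFO — newest first]: 185 @ $24.45 = $4,523.25
Total COGS = $5,516.10 + $3,112.05 + $4,523.25 = $13,151.40
Ending inventory: 80 @ $21.45 + 168 @ $24.45 = $5,823.60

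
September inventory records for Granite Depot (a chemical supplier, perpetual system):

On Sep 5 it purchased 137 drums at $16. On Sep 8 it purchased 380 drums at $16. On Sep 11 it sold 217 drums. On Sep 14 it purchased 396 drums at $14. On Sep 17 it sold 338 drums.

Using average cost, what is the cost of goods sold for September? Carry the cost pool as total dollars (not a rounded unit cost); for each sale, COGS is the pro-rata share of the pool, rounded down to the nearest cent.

After Sep 5: 137 on hand, pool $2,192.00 (≈ $16.0000 each)
After Sep 8: 517 on hand, pool $8,272.00 (≈ $16.0000 each)
Sep 11, sell 217: 217/517 × $8,272.00 → $3,472.00
After Sep 14: 696 on hand, pool $10,344.00 (≈ $14.8621 each)
Sep 17, sell 338: 338/696 × $10,344.00 → $5,023.37
Total COGS = $3,472.00 + $5,023.37 = $8,495.37
Ending inventory (cost pool remaining) = $5,320.63

COGS = $8,495.37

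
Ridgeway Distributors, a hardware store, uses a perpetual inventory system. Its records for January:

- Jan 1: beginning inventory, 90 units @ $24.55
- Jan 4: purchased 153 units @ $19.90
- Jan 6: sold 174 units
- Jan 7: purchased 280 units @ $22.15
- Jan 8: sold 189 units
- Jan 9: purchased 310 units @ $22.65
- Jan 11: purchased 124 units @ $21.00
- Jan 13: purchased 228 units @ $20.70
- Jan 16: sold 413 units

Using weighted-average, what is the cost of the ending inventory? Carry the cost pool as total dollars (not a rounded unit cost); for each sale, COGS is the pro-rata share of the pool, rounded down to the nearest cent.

Ending inventory = $8,892.72

After Jan 1: 90 on hand, pool $2,209.50 (≈ $24.5500 each)
After Jan 4: 243 on hand, pool $5,254.20 (≈ $21.6222 each)
Jan 6, sell 174: 174/243 × $5,254.20 → $3,762.26
After Jan 7: 349 on hand, pool $7,693.94 (≈ $22.0457 each)
Jan 8, sell 189: 189/349 × $7,693.94 → $4,166.63
After Jan 9: 470 on hand, pool $10,548.81 (≈ $22.4443 each)
After Jan 11: 594 on hand, pool $13,152.81 (≈ $22.1428 each)
After Jan 13: 822 on hand, pool $17,872.41 (≈ $21.7426 each)
Jan 16, sell 413: 413/822 × $17,872.41 → $8,979.69
Total COGS = $3,762.26 + $4,166.63 + $8,979.69 = $16,908.58
Ending inventory (cost pool remaining) = $8,892.72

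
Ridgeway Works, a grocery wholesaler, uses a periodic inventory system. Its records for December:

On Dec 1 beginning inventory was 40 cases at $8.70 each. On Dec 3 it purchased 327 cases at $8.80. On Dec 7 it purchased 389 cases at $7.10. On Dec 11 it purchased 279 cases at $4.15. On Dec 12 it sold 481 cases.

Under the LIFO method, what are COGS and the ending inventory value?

COGS = $2,592.05; ending inventory = $4,553.30

Dec 12, 481 sold [LIFO — newest first]: 279 @ $4.15 + 202 @ $7.10 = $2,592.05
Ending inventory: 40 @ $8.70 + 327 @ $8.80 + 187 @ $7.10 = $4,553.30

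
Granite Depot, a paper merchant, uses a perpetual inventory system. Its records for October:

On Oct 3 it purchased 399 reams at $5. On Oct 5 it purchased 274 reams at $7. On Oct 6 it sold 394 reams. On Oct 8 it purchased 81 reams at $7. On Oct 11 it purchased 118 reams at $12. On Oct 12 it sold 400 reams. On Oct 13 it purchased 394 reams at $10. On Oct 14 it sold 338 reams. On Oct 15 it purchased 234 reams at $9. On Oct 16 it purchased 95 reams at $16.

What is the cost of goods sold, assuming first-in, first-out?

Oct 6, 394 sold [FIFO — oldest first]: 394 @ $5 = $1,970
Oct 12, 400 sold [FIFO — oldest first]: 5 @ $5 + 274 @ $7 + 81 @ $7 + 40 @ $12 = $2,990
Oct 14, 338 sold [FIFO — oldest first]: 78 @ $12 + 260 @ $10 = $3,536
Total COGS = $1,970 + $2,990 + $3,536 = $8,496
Ending inventory: 134 @ $10 + 234 @ $9 + 95 @ $16 = $4,966

COGS = $8,496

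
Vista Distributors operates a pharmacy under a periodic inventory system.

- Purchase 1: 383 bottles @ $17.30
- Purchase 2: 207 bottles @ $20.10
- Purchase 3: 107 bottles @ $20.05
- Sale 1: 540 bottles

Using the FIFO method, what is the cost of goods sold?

Sale 1 (540) [FIFO — oldest first]: 383 @ $17.30 + 157 @ $20.10 = $9,781.60
Ending inventory: 50 @ $20.10 + 107 @ $20.05 = $3,150.35

COGS = $9,781.60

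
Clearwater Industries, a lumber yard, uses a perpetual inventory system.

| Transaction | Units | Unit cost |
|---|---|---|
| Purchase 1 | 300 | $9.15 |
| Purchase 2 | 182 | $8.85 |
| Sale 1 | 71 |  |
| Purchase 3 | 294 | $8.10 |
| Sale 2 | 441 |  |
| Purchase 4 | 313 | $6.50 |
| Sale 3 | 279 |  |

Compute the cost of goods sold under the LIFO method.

COGS = $6,135.00

Sale 1 (71) [LIFO — newest first]: 71 @ $8.85 = $628.35
Sale 2 (441) [LIFO — newest first]: 294 @ $8.10 + 111 @ $8.85 + 36 @ $9.15 = $3,693.15
Sale 3 (279) [LIFO — newest first]: 279 @ $6.50 = $1,813.50
Total COGS = $628.35 + $3,693.15 + $1,813.50 = $6,135.00
Ending inventory: 264 @ $9.15 + 34 @ $6.50 = $2,636.60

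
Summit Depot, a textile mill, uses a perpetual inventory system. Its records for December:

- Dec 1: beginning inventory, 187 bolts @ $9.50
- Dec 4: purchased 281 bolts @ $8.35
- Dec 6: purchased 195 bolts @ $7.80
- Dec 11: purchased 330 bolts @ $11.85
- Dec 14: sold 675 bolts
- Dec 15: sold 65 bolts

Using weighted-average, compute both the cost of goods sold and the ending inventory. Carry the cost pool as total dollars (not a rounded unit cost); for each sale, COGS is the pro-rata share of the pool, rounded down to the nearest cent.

After Dec 1: 187 on hand, pool $1,776.50 (≈ $9.5000 each)
After Dec 4: 468 on hand, pool $4,122.85 (≈ $8.8095 each)
After Dec 6: 663 on hand, pool $5,643.85 (≈ $8.5126 each)
After Dec 11: 993 on hand, pool $9,554.35 (≈ $9.6217 each)
Dec 14, sell 675: 675/993 × $9,554.35 → $6,494.64
Dec 15, sell 65: 65/318 × $3,059.71 → $625.41
Total COGS = $6,494.64 + $625.41 = $7,120.05
Ending inventory (cost pool remaining) = $2,434.30
Check: goods available $9,554.35 = COGS $7,120.05 + ending $2,434.30

COGS = $7,120.05; ending inventory = $2,434.30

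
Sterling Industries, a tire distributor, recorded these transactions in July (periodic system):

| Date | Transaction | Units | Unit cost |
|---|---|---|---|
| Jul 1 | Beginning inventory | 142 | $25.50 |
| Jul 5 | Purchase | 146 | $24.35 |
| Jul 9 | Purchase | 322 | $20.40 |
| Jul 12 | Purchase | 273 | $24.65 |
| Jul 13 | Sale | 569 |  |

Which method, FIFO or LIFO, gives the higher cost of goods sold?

FIFO COGS: 142 @ $25.50 + 146 @ $24.35 + 281 @ $20.40 = $12,908.50
LIFO COGS: 273 @ $24.65 + 296 @ $20.40 = $12,767.85

FIFO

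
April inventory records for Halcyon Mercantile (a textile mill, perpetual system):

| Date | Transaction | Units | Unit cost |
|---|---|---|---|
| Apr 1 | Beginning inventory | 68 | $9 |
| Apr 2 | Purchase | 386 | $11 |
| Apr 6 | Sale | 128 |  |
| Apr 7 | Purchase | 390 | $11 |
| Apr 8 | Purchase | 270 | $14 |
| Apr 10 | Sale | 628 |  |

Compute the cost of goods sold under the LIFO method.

Apr 6, 128 sold [LIFO — newest first]: 128 @ $11 = $1,408
Apr 10, 628 sold [LIFO — newest first]: 270 @ $14 + 358 @ $11 = $7,718
Total COGS = $1,408 + $7,718 = $9,126
Ending inventory: 68 @ $9 + 258 @ $11 + 32 @ $11 = $3,802

COGS = $9,126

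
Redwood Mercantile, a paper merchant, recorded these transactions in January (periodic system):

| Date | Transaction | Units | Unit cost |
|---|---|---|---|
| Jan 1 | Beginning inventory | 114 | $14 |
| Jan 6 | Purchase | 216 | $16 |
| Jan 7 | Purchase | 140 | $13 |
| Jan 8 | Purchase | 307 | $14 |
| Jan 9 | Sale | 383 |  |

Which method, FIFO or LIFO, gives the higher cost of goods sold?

FIFO COGS: 114 @ $14 + 216 @ $16 + 53 @ $13 = $5,741
LIFO COGS: 307 @ $14 + 76 @ $13 = $5,286

FIFO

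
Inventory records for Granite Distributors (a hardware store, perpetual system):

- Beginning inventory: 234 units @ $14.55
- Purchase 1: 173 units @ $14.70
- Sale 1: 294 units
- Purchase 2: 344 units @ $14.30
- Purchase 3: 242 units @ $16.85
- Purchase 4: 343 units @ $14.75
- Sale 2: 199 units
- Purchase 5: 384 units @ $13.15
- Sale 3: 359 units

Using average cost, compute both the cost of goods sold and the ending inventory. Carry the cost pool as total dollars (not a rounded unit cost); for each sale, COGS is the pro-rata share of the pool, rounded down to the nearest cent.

COGS = $12,491.73; ending inventory = $12,561.82

After Beginning: 234 on hand, pool $3,404.70 (≈ $14.5500 each)
After Purchase 1: 407 on hand, pool $5,947.80 (≈ $14.6138 each)
Sale 1, sell 294: 294/407 × $5,947.80 → $4,296.44
After Purchase 2: 457 on hand, pool $6,570.56 (≈ $14.3776 each)
After Purchase 3: 699 on hand, pool $10,648.26 (≈ $15.2336 each)
After Purchase 4: 1042 on hand, pool $15,707.51 (≈ $15.0744 each)
Sale 2, sell 199: 199/1042 × $15,707.51 → $2,999.80
After Purchase 5: 1227 on hand, pool $17,757.31 (≈ $14.4721 each)
Sale 3, sell 359: 359/1227 × $17,757.31 → $5,195.49
Total COGS = $4,296.44 + $2,999.80 + $5,195.49 = $12,491.73
Ending inventory (cost pool remaining) = $12,561.82
Check: goods available $25,053.55 = COGS $12,491.73 + ending $12,561.82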